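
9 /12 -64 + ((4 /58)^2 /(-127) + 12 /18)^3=-62.95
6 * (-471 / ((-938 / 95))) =134235 / 469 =286.22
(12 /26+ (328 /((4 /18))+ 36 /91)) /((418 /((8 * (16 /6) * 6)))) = 661632 /1463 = 452.24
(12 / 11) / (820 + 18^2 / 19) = 57 / 43736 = 0.00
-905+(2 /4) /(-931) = -1685111 /1862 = -905.00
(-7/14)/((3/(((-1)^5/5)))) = 1/30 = 0.03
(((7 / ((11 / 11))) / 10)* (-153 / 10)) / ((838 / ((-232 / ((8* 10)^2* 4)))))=31059 / 268160000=0.00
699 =699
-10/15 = -2/3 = -0.67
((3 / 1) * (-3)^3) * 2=-162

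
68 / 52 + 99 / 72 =279 / 104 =2.68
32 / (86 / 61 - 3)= -1952 / 97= -20.12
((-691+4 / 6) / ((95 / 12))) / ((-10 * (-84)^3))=-109 / 7408800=-0.00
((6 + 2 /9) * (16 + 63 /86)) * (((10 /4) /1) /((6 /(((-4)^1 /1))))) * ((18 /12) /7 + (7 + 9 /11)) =-17800430 /12771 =-1393.82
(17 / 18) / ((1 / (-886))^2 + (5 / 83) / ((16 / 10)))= 1107629356 / 44157519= 25.08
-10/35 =-2/7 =-0.29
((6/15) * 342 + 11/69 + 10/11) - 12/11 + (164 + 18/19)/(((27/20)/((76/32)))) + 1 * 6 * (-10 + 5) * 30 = -16156586/34155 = -473.04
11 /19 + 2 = 49 /19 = 2.58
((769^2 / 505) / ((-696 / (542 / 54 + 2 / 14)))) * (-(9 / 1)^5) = 207360143289 / 205030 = 1011364.89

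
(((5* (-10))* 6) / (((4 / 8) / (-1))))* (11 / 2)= 3300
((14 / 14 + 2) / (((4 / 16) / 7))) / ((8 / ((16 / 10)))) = 84 / 5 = 16.80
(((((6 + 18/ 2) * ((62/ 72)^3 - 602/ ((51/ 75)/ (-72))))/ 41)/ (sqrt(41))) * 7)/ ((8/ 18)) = 1769493181645 * sqrt(41)/ 197524224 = 57361.49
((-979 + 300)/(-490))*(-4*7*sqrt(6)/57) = -194*sqrt(6)/285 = -1.67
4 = 4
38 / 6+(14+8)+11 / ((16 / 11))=1723 / 48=35.90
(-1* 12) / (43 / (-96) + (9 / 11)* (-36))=12672 / 31577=0.40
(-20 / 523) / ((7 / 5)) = -100 / 3661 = -0.03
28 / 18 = 14 / 9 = 1.56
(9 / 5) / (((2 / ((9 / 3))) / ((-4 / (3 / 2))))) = -36 / 5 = -7.20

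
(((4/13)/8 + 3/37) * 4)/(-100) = -23/4810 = -0.00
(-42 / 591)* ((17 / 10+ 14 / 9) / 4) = -2051 / 35460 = -0.06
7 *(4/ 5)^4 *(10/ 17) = 3584/ 2125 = 1.69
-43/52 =-0.83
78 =78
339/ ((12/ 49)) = 5537/ 4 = 1384.25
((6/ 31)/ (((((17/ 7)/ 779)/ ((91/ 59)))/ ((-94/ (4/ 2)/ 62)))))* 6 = -419804658/ 963883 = -435.53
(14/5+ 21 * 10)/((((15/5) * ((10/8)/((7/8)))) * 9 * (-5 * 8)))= -931/6750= -0.14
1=1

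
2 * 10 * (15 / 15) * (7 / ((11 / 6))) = 840 / 11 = 76.36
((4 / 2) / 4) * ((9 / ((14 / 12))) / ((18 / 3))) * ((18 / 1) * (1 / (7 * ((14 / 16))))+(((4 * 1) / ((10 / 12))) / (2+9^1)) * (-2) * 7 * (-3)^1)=257904 / 18865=13.67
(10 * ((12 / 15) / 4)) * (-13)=-26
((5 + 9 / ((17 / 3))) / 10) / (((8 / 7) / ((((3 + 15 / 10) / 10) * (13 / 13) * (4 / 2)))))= 0.52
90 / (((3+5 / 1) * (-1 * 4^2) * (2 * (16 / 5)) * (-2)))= 225 / 4096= 0.05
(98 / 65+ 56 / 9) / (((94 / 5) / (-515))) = -1164415 / 5499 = -211.75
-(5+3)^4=-4096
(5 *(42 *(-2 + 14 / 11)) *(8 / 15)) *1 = -81.45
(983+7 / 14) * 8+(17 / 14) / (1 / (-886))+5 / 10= 95097 / 14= 6792.64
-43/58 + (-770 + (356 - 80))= -28695/58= -494.74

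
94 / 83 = 1.13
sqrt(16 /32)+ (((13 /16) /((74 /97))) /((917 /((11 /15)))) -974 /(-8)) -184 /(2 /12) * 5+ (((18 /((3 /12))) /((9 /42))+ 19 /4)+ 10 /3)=-82311740129 /16285920+ sqrt(2) /2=-5053.46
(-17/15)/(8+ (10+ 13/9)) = -51/875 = -0.06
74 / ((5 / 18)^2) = 23976 / 25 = 959.04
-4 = -4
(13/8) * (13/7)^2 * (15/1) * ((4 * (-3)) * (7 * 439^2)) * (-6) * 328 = 18748507878360/7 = 2678358268337.14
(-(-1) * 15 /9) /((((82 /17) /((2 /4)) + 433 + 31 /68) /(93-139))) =-15640 /90393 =-0.17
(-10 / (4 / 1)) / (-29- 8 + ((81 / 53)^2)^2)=39452405 / 497802152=0.08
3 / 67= 0.04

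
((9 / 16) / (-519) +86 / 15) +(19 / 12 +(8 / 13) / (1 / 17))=9595379 / 539760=17.78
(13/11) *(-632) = -8216/11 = -746.91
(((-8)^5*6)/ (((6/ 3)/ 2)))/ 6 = -32768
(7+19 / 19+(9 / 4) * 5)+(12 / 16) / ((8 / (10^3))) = 113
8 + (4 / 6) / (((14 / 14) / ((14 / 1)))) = 52 / 3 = 17.33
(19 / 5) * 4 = 76 / 5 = 15.20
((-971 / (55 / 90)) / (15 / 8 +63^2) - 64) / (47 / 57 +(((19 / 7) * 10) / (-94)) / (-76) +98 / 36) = -1688054445504 / 93067769311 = -18.14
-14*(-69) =966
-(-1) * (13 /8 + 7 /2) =41 /8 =5.12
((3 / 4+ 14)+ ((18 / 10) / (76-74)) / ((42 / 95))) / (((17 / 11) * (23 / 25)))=64625 / 5474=11.81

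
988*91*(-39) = -3506412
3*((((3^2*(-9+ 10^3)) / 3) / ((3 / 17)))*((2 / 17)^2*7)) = 83244 / 17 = 4896.71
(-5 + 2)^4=81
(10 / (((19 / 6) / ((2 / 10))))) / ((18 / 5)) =10 / 57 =0.18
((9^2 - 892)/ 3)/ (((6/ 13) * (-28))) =10543/ 504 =20.92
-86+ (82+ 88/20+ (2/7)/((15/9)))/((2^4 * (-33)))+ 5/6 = -157691/1848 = -85.33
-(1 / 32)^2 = -1 / 1024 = -0.00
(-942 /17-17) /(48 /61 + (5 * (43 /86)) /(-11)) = -1652002 /12767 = -129.40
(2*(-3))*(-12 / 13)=72 / 13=5.54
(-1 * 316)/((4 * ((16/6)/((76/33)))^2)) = -28519/484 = -58.92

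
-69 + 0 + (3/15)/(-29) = -10006/145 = -69.01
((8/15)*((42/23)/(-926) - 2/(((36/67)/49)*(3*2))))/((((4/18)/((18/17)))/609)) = -8516970966/181033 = -47046.51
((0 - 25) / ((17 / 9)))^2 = 50625 / 289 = 175.17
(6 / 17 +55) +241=5038 / 17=296.35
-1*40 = -40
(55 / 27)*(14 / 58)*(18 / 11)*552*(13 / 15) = 33488 / 87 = 384.92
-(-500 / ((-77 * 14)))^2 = -62500 / 290521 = -0.22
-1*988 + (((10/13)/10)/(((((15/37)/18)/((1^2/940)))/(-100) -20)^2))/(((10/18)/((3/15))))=-6464760122344/6543279925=-988.00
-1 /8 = -0.12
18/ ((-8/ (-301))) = 677.25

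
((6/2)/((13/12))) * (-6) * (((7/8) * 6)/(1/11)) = -12474/13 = -959.54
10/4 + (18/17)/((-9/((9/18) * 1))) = 83/34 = 2.44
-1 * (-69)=69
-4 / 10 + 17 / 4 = 77 / 20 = 3.85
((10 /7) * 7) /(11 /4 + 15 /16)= 160 /59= 2.71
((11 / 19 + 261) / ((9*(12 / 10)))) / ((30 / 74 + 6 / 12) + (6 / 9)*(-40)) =-131350 / 139707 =-0.94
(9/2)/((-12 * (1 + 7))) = -3/64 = -0.05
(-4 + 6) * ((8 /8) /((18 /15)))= 5 /3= 1.67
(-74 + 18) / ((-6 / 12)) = 112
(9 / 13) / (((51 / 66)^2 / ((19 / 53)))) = 82764 / 199121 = 0.42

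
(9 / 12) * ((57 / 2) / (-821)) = -171 / 6568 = -0.03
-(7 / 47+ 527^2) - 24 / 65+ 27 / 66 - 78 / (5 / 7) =-18673512753 / 67210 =-277838.31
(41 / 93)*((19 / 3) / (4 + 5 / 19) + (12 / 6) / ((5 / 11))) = 293191 / 112995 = 2.59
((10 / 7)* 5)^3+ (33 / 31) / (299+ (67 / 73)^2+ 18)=2187821856317 / 6003328002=364.43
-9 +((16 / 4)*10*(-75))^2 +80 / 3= 27000053 / 3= 9000017.67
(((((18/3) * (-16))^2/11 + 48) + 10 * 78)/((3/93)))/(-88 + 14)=-284022/407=-697.84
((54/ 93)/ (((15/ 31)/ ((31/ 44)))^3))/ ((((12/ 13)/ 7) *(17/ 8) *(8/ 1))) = 2605252741/ 3258288000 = 0.80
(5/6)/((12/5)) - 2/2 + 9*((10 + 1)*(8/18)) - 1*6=2689/72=37.35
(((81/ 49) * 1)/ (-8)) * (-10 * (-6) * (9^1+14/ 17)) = -202905/ 1666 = -121.79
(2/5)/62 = 0.01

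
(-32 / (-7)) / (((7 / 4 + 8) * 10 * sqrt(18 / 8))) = 128 / 4095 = 0.03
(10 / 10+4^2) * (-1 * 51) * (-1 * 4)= 3468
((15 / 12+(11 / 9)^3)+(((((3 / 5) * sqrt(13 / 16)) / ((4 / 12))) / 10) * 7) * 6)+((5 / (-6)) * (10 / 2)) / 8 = 29801 / 11664+189 * sqrt(13) / 100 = 9.37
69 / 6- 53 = -83 / 2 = -41.50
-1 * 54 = -54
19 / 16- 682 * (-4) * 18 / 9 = 87315 / 16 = 5457.19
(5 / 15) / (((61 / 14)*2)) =7 / 183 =0.04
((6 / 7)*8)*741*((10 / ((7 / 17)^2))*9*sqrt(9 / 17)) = 163257120*sqrt(17) / 343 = 1962467.49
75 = 75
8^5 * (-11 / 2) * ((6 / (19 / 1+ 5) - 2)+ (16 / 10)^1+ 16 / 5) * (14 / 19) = -38477824 / 95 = -405029.73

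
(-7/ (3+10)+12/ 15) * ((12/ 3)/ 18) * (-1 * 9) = -34/ 65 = -0.52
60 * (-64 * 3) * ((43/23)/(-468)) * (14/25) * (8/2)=154112/1495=103.08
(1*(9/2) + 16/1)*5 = 205/2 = 102.50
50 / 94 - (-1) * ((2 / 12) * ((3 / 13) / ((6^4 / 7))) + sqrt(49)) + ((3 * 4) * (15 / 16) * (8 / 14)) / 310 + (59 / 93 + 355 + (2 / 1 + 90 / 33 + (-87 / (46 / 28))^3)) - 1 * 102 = -6818552256356764579 / 45995160058848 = -148244.99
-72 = -72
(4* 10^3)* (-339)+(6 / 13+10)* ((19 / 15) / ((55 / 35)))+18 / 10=-1355989.77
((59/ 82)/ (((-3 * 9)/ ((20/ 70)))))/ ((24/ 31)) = -1829/ 185976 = -0.01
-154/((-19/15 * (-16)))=-1155/152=-7.60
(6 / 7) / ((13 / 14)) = 0.92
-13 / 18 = -0.72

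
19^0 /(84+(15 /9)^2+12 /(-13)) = 117 /10045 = 0.01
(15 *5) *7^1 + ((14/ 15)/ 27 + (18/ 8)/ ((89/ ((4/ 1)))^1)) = 525.14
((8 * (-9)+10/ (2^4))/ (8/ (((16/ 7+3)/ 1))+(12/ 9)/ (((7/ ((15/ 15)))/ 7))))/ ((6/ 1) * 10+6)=-21127/ 55616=-0.38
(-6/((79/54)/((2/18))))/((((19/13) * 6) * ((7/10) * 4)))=-195/10507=-0.02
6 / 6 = 1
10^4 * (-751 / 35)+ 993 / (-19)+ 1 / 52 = -1484337319 / 6916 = -214623.67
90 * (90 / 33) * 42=113400 / 11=10309.09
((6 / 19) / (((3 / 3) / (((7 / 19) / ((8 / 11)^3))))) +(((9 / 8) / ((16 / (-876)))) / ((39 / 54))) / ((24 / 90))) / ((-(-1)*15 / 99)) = -12667491441 / 6007040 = -2108.77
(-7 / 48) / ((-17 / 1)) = 7 / 816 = 0.01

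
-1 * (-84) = 84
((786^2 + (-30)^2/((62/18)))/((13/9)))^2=29734858325984256/162409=183086271856.76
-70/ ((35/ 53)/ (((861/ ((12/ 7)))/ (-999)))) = 106477/ 1998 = 53.29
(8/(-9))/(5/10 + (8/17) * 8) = -272/1305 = -0.21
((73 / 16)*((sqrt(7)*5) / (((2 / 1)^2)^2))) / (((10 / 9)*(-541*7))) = -657*sqrt(7) / 1938944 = -0.00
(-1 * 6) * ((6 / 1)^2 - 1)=-210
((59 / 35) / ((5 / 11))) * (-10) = -1298 / 35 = -37.09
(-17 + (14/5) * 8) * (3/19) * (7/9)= 63/95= 0.66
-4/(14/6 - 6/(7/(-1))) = -84/67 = -1.25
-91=-91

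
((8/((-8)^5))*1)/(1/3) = -3/4096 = -0.00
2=2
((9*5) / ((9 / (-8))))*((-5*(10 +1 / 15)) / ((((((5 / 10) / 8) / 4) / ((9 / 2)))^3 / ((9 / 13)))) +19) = 432848230760 / 13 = 33296017750.77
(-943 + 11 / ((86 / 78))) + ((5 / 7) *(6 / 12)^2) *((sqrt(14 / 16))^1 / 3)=-40120 / 43 + 5 *sqrt(14) / 336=-932.97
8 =8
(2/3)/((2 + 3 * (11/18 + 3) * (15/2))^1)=0.01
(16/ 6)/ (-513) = -8/ 1539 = -0.01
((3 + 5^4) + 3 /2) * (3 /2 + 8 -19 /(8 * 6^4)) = 5979.10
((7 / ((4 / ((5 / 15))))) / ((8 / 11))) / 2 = 77 / 192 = 0.40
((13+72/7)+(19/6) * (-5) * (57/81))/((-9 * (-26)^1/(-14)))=-0.73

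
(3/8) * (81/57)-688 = -104495/152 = -687.47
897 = 897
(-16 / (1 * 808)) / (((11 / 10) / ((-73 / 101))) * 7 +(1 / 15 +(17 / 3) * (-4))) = 292 / 490355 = 0.00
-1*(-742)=742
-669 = -669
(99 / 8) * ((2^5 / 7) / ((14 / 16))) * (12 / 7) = 38016 / 343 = 110.83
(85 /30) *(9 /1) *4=102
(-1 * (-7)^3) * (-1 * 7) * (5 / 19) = -12005 / 19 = -631.84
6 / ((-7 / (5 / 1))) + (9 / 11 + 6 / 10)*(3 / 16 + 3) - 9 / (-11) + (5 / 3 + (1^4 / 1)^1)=34369 / 9240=3.72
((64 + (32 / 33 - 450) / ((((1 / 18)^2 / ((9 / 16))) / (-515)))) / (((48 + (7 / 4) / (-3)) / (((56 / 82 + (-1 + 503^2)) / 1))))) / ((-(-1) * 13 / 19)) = 1096472871051922392 / 3336047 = 328674287578.06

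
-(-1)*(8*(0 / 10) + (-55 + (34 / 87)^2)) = -415139 / 7569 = -54.85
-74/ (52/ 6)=-111/ 13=-8.54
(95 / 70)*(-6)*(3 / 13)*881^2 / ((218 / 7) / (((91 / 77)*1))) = -132723531 / 2398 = -55347.59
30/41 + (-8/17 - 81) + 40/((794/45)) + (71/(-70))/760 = -1155197796339/14720918800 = -78.47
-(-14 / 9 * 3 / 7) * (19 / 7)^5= 4952198 / 50421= 98.22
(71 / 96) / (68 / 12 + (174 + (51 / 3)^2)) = 71 / 44992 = 0.00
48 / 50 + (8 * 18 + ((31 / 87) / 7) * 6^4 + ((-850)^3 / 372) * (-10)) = 7791810491396 / 471975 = 16508947.49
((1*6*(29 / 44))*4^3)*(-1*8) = -22272 / 11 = -2024.73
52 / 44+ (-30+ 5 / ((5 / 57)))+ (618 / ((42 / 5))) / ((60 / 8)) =8776 / 231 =37.99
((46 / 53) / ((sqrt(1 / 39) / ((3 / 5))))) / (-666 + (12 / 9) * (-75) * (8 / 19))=-1311 * sqrt(39) / 1782655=-0.00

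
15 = 15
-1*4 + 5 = 1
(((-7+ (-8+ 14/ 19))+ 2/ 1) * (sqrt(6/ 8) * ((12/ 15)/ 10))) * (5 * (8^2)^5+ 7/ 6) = -7505455351391 * sqrt(3)/ 2850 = -4561343860.54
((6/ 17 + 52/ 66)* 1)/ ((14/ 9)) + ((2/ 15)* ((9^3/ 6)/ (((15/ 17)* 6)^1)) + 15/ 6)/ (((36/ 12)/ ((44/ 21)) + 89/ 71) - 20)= 729769076/ 1770127975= 0.41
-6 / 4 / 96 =-1 / 64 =-0.02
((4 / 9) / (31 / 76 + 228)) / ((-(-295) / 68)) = 20672 / 46088145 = 0.00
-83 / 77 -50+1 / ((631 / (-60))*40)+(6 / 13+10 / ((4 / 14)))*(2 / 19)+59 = 279682911 / 24001978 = 11.65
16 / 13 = 1.23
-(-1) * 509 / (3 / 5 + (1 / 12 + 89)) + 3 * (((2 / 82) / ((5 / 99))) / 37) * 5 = 47927337 / 8162977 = 5.87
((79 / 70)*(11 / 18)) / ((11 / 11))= 869 / 1260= 0.69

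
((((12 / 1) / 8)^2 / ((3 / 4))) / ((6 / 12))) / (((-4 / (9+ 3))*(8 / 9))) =-81 / 4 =-20.25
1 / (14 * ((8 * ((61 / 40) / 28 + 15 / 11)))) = 110 / 17471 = 0.01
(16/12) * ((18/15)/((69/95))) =2.20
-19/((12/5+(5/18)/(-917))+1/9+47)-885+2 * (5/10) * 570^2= 1323964871835/4086127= 324014.62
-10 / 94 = -5 / 47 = -0.11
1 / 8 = 0.12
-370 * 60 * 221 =-4906200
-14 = -14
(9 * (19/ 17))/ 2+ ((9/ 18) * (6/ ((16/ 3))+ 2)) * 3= 9.72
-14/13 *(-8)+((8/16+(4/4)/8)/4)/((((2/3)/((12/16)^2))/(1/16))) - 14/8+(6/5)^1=8598087/1064960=8.07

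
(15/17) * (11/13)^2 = 1815/2873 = 0.63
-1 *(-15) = 15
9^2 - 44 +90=127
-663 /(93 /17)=-3757 /31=-121.19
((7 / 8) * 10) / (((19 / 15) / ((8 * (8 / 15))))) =560 / 19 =29.47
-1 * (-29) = 29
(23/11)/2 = 23/22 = 1.05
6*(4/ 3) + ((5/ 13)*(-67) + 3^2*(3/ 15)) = -1038/ 65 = -15.97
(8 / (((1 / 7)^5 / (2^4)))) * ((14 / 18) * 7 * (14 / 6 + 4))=2002856576 / 27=74179873.19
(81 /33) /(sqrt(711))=0.09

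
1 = 1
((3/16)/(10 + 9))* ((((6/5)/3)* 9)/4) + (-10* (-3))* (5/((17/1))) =456459/51680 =8.83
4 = 4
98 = 98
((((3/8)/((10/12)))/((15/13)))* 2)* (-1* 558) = -10881/25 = -435.24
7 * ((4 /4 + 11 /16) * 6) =567 /8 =70.88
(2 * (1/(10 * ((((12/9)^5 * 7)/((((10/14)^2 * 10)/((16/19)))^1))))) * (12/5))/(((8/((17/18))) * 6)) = 43605/22478848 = 0.00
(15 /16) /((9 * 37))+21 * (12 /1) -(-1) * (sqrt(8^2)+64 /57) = 2937141 /11248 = 261.13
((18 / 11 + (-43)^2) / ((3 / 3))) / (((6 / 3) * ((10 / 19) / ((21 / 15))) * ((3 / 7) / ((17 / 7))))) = 13947.63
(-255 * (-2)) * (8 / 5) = 816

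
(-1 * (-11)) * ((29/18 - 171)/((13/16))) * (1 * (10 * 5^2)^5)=-262023437500000000/117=-2239516559829059.83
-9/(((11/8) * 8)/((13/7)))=-117/77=-1.52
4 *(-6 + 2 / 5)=-112 / 5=-22.40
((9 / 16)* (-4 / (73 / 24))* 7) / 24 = -63 / 292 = -0.22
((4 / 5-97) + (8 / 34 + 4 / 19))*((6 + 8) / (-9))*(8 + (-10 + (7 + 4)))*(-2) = -4330004 / 1615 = -2681.12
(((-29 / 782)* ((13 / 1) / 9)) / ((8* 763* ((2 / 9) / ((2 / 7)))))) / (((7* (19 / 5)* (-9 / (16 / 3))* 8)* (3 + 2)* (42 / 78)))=4901 / 419955010776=0.00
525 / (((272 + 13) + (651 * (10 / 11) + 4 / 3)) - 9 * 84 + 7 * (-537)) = -17325 / 120016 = -0.14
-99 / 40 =-2.48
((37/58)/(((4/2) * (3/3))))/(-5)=-0.06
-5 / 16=-0.31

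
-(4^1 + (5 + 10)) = -19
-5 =-5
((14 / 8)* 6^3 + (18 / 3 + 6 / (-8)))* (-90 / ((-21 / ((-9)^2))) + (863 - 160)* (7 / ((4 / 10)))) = 38783805 / 8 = 4847975.62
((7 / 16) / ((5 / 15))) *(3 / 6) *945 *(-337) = -6687765 / 32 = -208992.66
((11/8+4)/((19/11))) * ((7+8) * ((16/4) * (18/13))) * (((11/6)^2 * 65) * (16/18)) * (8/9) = 22893200/513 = 44626.12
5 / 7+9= 68 / 7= 9.71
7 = 7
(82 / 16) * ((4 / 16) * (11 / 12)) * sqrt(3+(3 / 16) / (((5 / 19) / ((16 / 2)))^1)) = 451 * sqrt(870) / 3840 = 3.46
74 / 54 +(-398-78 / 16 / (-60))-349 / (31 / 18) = -80243999 / 133920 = -599.19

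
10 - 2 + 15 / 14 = 127 / 14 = 9.07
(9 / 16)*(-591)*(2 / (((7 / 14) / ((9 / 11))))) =-47871 / 44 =-1087.98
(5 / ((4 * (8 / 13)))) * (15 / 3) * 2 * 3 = 975 / 16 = 60.94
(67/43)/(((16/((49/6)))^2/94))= 7560749/198144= 38.16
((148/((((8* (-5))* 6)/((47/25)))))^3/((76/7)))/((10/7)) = -257688374531/2565000000000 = -0.10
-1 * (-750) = 750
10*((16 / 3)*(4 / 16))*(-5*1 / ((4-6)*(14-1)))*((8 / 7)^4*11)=4505600 / 93639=48.12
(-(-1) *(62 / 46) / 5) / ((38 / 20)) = 62 / 437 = 0.14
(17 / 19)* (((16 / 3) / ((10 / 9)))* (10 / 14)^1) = 408 / 133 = 3.07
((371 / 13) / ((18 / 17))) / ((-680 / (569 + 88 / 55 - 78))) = -304591 / 15600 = -19.53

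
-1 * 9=-9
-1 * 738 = -738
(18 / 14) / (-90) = -1 / 70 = -0.01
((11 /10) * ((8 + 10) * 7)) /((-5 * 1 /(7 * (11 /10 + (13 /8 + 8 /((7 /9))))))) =-2524599 /1000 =-2524.60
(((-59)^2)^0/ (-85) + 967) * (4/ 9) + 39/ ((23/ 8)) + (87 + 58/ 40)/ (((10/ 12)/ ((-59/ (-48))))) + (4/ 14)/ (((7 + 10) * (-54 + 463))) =1541597757409/ 2686639200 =573.80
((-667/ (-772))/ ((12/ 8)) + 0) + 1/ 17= 12497/ 19686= 0.63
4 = 4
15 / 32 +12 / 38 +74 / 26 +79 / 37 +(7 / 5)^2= 7.73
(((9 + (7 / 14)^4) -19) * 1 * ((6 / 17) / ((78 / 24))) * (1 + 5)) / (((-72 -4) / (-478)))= -342009 / 8398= -40.73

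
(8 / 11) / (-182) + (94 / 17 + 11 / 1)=281213 / 17017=16.53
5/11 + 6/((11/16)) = 101/11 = 9.18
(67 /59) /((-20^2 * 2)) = -67 /47200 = -0.00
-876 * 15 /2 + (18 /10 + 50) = -32591 /5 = -6518.20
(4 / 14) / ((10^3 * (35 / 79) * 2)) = 0.00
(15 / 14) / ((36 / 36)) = 15 / 14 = 1.07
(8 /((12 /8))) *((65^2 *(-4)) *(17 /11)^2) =-78145600 /363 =-215277.13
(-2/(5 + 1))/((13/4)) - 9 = -355/39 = -9.10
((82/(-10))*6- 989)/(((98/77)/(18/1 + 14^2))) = -6109807/35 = -174565.91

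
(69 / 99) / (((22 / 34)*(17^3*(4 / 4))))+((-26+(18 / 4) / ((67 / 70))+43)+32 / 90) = 2325531553 / 105431535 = 22.06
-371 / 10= -37.10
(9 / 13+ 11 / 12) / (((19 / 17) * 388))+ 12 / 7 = 13830253 / 8050224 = 1.72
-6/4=-3/2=-1.50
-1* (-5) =5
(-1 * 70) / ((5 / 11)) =-154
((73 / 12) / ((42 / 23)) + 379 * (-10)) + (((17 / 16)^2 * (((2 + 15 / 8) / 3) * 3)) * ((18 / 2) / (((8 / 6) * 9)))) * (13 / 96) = -62529767987 / 16515072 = -3786.22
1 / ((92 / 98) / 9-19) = -441 / 8333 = -0.05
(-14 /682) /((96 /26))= -91 /16368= -0.01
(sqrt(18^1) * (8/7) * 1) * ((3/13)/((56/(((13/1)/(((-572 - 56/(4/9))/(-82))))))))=369 * sqrt(2)/17101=0.03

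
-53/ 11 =-4.82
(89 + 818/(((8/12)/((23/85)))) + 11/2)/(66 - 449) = -72507/65110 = -1.11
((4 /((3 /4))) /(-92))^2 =16 /4761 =0.00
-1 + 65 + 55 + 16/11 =1325/11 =120.45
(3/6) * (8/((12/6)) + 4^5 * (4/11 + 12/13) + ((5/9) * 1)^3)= 137790127/208494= 660.88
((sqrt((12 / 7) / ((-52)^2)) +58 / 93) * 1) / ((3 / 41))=41 * sqrt(21) / 546 +2378 / 279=8.87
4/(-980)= -1/245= -0.00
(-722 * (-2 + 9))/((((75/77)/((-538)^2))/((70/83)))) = -1576952274128/1245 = -1266628332.63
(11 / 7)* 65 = 715 / 7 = 102.14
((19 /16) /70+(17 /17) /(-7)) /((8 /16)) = -141 /560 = -0.25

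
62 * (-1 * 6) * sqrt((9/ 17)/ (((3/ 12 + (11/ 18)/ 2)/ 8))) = -6696 * sqrt(170)/ 85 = -1027.12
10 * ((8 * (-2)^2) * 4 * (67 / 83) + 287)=323970 / 83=3903.25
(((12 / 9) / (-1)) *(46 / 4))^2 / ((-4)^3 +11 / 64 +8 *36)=135424 / 129123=1.05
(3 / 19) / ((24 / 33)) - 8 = -1183 / 152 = -7.78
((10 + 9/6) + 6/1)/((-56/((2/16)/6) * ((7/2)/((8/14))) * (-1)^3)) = 5/4704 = 0.00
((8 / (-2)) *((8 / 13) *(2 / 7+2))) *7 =-512 / 13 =-39.38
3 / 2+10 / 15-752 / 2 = -2243 / 6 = -373.83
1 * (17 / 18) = 17 / 18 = 0.94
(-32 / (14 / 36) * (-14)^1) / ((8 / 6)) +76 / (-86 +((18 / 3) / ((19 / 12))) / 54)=2113770 / 2449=863.12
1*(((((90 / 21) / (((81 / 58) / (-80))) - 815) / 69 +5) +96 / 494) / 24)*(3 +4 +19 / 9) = -671904761 / 173940858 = -3.86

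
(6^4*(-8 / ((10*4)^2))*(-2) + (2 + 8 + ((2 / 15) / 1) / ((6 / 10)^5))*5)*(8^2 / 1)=83436544 / 18225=4578.14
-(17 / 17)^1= -1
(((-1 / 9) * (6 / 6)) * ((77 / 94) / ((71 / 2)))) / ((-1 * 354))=77 / 10631682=0.00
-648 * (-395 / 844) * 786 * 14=704145960 / 211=3337184.64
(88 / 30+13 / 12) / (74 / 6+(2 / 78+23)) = 3133 / 27580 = 0.11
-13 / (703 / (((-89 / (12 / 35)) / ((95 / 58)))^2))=-4243414357 / 9136188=-464.46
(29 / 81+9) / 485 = 758 / 39285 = 0.02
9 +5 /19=176 /19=9.26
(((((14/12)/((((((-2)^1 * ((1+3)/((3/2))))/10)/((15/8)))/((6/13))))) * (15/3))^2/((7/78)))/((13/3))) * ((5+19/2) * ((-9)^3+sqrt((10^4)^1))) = -1454434734375/692224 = -2101104.17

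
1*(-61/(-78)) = 61/78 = 0.78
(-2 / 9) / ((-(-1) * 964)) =-1 / 4338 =-0.00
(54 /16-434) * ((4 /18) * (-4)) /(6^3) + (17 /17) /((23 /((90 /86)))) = 3494585 /1922616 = 1.82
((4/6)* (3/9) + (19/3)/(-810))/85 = 521/206550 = 0.00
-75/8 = -9.38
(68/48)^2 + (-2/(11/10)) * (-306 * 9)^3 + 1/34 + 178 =1022664590701459/26928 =37977740296.40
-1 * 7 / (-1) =7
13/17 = 0.76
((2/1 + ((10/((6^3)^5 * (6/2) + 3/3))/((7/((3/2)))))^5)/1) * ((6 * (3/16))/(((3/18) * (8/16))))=5067969730057329025763103736710601037383742939249361414317988623247/187702582594715889843077916174466705088286775527754126456221041486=27.00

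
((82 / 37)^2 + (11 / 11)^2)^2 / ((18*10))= 65496649 / 337348980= 0.19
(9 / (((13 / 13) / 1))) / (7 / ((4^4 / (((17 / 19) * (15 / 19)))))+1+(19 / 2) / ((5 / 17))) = 1386240 / 5132063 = 0.27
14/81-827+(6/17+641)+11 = -240251/1377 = -174.47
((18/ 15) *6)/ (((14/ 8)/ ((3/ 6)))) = 72/ 35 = 2.06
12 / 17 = 0.71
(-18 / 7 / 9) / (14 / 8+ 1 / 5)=-40 / 273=-0.15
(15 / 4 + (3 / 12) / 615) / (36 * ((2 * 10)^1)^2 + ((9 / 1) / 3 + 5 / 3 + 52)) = 4613 / 17781700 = 0.00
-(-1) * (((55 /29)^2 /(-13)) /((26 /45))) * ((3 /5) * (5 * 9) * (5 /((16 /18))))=-72.73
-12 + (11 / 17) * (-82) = -1106 / 17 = -65.06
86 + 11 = 97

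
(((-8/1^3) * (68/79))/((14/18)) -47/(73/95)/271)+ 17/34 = -187713427/21879998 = -8.58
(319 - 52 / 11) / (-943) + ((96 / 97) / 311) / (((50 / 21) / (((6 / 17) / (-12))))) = -44327338567 / 132991973675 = -0.33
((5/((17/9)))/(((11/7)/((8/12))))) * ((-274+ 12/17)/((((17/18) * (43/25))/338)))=-148397886000/2323849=-63858.66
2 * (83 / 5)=166 / 5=33.20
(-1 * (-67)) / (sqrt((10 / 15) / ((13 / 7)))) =67 * sqrt(546) / 14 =111.83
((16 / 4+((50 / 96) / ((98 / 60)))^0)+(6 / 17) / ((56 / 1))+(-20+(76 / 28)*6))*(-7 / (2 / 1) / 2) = -615 / 272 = -2.26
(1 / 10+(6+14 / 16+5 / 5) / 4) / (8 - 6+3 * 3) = 331 / 1760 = 0.19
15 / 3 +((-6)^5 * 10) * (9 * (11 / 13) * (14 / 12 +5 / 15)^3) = -25981495 / 13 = -1998576.54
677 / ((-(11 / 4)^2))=-10832 / 121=-89.52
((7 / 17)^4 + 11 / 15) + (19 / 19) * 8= 10977266 / 1252815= 8.76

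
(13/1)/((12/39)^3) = 28561/64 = 446.27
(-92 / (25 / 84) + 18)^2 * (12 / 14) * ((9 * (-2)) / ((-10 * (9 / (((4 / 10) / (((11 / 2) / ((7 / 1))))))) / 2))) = 2542525632 / 171875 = 14792.88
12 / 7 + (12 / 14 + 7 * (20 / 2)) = 508 / 7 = 72.57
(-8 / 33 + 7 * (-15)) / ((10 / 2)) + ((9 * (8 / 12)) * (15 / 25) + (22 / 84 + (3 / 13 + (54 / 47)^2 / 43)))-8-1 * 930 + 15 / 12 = -5440639475617 / 5704919220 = -953.68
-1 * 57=-57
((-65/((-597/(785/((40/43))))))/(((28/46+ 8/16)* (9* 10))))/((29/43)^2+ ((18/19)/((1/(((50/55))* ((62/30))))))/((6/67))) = 780050094109/17222926478760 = 0.05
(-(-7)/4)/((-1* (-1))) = 7/4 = 1.75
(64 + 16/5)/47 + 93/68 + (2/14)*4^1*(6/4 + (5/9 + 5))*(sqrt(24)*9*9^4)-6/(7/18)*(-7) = 1770543/15980 + 3332988*sqrt(6)/7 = 1166413.64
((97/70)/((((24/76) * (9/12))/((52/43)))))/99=95836/1340955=0.07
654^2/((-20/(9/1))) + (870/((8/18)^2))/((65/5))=-99909369/520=-192133.40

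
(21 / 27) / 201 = 7 / 1809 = 0.00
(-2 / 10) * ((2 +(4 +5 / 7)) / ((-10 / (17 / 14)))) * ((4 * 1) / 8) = 799 / 9800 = 0.08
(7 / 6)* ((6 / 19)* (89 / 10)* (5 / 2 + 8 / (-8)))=1869 / 380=4.92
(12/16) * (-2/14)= -3/28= -0.11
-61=-61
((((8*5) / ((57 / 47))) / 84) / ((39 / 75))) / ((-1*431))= -11750 / 6706791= -0.00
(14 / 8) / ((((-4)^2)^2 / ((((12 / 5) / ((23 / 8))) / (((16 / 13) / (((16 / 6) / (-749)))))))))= -13 / 787520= -0.00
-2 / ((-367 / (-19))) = -38 / 367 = -0.10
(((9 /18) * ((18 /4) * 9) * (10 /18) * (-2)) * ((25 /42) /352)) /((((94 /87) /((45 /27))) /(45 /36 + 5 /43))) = -271875 /3390464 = -0.08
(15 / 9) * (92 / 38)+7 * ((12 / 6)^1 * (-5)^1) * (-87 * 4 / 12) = 115940 / 57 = 2034.04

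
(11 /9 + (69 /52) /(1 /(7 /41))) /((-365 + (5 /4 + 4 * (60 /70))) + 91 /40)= -1945930 /480913641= -0.00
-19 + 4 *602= 2389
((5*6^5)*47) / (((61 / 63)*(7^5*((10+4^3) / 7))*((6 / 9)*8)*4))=1541835 / 3096604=0.50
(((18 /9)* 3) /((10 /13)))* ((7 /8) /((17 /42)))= 5733 /340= 16.86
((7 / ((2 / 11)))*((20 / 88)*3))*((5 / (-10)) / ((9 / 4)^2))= -70 / 27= -2.59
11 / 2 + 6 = 23 / 2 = 11.50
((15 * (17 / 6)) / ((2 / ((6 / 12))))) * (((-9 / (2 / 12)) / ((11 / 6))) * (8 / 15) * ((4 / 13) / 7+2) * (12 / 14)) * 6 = -12293856 / 7007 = -1754.51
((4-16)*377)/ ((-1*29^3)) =156/ 841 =0.19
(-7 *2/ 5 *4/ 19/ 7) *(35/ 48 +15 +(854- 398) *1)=-22643/ 570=-39.72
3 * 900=2700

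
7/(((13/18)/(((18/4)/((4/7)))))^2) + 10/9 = 20280847/24336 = 833.37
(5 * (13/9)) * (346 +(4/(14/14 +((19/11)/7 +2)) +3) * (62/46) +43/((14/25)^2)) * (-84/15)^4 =162747527488/46875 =3471947.25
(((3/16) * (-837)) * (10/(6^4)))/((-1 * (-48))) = -155/6144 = -0.03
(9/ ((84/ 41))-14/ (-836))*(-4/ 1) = -25805/ 1463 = -17.64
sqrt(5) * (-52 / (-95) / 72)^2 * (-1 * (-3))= 169 * sqrt(5) / 974700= 0.00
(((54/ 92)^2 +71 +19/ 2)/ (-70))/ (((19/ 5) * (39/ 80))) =-131590/ 211071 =-0.62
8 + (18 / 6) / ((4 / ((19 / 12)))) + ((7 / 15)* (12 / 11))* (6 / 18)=9.36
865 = 865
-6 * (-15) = 90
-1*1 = -1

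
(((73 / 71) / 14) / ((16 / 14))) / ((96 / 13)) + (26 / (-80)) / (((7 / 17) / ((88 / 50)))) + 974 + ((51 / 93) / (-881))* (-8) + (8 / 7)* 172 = 3047070681383977 / 2606124864000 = 1169.20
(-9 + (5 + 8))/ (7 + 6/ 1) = 4/ 13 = 0.31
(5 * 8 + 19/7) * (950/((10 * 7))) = 28405/49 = 579.69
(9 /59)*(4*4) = 144 /59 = 2.44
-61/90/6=-61/540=-0.11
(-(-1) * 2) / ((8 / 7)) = 7 / 4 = 1.75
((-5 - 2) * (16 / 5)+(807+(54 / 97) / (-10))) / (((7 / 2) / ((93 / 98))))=35386872 / 166355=212.72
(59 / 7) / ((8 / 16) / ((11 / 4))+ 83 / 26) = 2.50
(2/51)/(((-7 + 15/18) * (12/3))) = -1/629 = -0.00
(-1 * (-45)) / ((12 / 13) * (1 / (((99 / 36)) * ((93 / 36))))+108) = 4433 / 10652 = 0.42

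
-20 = -20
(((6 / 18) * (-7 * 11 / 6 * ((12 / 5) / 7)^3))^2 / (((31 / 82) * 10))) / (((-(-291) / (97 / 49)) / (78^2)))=92721328128 / 284931171875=0.33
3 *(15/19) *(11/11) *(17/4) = 765/76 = 10.07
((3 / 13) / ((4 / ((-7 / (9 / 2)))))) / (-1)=7 / 78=0.09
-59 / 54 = -1.09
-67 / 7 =-9.57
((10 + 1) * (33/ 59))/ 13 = 0.47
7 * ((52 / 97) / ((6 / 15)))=910 / 97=9.38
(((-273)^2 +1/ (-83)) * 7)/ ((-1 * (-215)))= 43301342/ 17845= 2426.53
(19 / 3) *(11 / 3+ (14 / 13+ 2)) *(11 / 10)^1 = 54967 / 1170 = 46.98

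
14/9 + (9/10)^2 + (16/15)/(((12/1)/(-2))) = 1969/900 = 2.19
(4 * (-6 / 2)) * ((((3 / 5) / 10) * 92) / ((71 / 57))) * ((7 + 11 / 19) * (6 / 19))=-4292352 / 33725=-127.28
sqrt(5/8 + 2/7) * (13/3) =13 * sqrt(714)/84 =4.14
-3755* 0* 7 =0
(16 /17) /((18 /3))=8 /51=0.16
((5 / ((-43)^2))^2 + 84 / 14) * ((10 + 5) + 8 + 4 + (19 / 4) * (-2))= 717949085 / 6837602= 105.00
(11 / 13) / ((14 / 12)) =0.73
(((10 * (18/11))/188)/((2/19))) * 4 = 1710/517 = 3.31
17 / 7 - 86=-585 / 7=-83.57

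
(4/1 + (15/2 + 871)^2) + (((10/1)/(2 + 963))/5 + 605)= 2981353033/3860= 772371.25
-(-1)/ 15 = 1/ 15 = 0.07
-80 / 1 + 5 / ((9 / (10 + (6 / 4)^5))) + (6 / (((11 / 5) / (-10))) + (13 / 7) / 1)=-95.64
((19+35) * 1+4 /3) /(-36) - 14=-839 /54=-15.54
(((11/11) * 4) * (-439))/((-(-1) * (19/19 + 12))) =-1756/13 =-135.08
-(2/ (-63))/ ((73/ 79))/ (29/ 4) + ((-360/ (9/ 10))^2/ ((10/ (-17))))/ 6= -6046151368/ 133371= -45333.33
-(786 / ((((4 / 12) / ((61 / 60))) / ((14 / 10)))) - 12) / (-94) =167211 / 4700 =35.58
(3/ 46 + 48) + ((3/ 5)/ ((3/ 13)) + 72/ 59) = 704087/ 13570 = 51.89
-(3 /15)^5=-1 /3125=-0.00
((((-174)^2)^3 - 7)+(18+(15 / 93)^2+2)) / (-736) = -13334872933435027 / 353648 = -37706626174.71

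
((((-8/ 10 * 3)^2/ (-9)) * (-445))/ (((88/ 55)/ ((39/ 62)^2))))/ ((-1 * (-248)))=135369/ 476656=0.28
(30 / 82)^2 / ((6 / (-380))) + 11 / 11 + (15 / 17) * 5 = -3.07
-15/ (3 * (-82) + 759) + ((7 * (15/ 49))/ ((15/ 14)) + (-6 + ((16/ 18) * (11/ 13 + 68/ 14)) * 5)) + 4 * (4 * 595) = 148472461/ 15561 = 9541.32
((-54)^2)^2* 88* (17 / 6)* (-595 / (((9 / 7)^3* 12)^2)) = -52360863940 / 27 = -1939291257.04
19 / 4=4.75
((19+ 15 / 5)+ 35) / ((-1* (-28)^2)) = -57 / 784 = -0.07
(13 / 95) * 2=26 / 95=0.27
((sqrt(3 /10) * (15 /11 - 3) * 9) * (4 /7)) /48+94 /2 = 47 - 27 * sqrt(30) /1540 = 46.90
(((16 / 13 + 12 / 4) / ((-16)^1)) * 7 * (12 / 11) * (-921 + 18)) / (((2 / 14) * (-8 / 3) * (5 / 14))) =-2787561 / 208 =-13401.74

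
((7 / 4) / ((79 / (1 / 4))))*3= 0.02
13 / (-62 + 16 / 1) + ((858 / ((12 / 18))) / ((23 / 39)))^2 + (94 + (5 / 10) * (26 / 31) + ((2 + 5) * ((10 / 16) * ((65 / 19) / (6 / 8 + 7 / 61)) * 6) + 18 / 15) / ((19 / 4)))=59490587790918793 / 12491282290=4762568.52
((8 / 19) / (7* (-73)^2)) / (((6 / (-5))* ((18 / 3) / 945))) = -150 / 101251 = -0.00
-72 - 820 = -892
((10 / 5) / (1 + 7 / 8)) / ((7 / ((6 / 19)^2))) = 192 / 12635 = 0.02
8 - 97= -89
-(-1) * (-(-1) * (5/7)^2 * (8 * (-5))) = -1000/49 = -20.41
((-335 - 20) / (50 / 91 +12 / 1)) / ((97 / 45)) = -1453725 / 110774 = -13.12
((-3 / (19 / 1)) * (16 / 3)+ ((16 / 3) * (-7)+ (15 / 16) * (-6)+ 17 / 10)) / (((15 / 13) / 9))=-1247857 / 3800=-328.38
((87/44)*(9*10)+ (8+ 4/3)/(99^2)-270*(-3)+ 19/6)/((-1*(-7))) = 141.59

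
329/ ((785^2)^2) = 329/ 379733250625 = 0.00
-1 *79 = -79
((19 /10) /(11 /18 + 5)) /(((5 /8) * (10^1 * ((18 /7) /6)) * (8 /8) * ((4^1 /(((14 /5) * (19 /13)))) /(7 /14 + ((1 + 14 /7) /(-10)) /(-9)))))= 283024 /4103125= 0.07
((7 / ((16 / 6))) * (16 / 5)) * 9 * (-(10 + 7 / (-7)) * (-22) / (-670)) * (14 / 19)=-523908 / 31825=-16.46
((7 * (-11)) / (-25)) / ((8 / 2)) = 77 / 100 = 0.77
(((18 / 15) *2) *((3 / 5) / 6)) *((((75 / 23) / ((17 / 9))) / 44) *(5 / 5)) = 81 / 8602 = 0.01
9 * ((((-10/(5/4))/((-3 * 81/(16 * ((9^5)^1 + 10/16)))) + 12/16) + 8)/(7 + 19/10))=151209565/4806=31462.66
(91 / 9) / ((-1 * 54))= -91 / 486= -0.19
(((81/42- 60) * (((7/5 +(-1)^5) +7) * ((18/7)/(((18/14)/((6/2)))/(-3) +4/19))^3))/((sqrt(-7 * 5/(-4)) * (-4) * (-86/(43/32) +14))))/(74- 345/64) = -13204837056 * sqrt(35)/134474375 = -580.93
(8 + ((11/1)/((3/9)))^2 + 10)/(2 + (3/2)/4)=8856/19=466.11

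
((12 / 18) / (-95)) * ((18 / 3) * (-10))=8 / 19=0.42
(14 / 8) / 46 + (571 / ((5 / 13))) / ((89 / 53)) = 72392211 / 81880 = 884.13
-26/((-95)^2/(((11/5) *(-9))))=2574/45125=0.06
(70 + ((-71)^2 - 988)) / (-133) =-31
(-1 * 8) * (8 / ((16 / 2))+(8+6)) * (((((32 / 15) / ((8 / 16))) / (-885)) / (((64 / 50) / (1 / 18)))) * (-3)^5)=-360 / 59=-6.10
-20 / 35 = -0.57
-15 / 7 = -2.14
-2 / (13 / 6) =-12 / 13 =-0.92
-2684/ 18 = -1342/ 9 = -149.11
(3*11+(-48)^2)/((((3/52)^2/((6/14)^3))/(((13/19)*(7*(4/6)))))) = 8647392/49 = 176477.39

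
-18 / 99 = -2 / 11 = -0.18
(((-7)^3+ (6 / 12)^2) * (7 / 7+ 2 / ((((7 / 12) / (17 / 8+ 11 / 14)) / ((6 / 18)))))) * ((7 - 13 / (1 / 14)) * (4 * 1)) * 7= 7266300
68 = 68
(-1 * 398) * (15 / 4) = -2985 / 2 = -1492.50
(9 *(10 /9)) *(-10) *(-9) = 900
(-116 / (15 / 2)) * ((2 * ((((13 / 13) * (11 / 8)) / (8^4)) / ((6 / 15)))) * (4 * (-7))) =2233 / 3072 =0.73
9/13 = 0.69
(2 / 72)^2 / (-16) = -1 / 20736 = -0.00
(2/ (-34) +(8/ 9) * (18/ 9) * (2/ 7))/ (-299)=-37/ 24633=-0.00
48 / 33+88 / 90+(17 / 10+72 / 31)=198101 / 30690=6.45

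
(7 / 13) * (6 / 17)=42 / 221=0.19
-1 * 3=-3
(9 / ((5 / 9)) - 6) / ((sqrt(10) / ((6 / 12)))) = 51 * sqrt(10) / 100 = 1.61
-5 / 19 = -0.26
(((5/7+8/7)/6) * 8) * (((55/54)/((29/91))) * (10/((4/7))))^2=7746.13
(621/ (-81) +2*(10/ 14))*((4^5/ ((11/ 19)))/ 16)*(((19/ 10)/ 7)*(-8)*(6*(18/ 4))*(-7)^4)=5338964736/ 55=97072086.11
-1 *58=-58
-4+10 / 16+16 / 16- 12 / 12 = -27 / 8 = -3.38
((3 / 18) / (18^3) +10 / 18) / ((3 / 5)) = 97205 / 104976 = 0.93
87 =87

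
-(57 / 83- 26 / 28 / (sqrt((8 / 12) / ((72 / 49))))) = -57 / 83 + 39 * sqrt(3) / 49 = 0.69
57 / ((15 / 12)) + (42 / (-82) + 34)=16213 / 205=79.09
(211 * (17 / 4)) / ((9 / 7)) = 25109 / 36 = 697.47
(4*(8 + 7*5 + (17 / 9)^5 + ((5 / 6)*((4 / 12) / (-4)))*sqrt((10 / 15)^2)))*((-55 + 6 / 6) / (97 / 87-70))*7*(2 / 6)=6424917926 / 13106691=490.20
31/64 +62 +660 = 46239/64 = 722.48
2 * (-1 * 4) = -8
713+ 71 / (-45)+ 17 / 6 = 714.26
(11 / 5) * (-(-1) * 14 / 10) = 77 / 25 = 3.08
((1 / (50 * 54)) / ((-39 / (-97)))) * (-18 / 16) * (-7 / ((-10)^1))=-679 / 936000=-0.00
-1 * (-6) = 6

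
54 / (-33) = -18 / 11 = -1.64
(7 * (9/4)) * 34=1071/2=535.50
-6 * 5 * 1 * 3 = -90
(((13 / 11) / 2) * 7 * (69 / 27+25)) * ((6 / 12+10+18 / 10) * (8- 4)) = 925288 / 165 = 5607.81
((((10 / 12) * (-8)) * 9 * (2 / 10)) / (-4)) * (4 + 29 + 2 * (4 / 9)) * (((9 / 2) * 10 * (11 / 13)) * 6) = 301950 / 13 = 23226.92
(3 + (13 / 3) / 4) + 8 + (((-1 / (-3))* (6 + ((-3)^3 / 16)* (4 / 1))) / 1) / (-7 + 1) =97 / 8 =12.12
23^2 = 529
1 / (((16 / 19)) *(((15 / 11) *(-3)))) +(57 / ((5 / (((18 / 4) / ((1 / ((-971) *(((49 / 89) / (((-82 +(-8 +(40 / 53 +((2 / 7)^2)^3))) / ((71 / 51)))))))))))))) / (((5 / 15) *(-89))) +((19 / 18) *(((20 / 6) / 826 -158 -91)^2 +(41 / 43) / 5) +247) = 38982870218501938747972394831 / 593564587394328579148560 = 65675.87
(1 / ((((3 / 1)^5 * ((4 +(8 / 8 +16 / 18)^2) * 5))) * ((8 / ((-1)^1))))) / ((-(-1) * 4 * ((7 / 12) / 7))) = -1 / 24520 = -0.00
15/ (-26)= -0.58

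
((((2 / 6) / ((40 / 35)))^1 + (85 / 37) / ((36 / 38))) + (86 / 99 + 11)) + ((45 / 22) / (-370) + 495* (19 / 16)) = 11768335 / 19536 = 602.39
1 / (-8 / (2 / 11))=-1 / 44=-0.02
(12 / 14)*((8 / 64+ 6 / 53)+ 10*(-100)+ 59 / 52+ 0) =-16513299 / 19292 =-855.97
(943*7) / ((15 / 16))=105616 / 15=7041.07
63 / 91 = 9 / 13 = 0.69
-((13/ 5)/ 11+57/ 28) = -3499/ 1540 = -2.27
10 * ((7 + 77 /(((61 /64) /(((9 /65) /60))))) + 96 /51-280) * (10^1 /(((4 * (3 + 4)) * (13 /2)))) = -148.86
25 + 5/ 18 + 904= 16727/ 18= 929.28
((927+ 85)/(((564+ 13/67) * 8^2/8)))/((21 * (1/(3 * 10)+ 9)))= 84755/71708497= 0.00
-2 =-2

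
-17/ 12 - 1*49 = -605/ 12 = -50.42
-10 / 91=-0.11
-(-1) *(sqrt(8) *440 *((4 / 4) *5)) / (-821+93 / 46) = -202400 *sqrt(2) / 37673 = -7.60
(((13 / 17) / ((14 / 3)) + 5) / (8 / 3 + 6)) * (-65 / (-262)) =18435 / 124712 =0.15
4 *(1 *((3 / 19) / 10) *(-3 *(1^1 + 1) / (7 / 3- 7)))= 54 / 665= 0.08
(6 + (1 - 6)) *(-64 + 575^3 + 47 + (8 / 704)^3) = 129554204414977 / 681472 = 190109358.00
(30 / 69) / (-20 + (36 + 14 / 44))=220 / 8257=0.03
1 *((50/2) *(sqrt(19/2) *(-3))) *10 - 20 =-375 *sqrt(38) - 20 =-2331.66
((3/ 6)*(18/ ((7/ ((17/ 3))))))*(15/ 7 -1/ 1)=408/ 49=8.33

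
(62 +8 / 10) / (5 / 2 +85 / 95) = 11932 / 645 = 18.50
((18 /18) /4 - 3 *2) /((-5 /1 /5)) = 23 /4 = 5.75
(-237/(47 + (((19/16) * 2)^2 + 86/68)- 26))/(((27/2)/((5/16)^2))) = -33575/546498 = -0.06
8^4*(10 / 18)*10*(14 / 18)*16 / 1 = 22937600 / 81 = 283180.25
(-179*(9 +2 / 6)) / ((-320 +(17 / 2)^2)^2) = -80192 / 2946243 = -0.03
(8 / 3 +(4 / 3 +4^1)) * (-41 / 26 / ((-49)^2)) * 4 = -656 / 31213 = -0.02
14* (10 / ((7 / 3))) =60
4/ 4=1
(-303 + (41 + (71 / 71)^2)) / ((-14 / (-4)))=-522 / 7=-74.57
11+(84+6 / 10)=478 / 5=95.60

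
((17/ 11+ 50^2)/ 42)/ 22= 3931/ 1452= 2.71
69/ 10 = 6.90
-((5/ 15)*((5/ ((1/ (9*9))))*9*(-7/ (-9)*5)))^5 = -2355098437001953125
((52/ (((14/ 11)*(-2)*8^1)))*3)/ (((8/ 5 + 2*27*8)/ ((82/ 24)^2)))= -1201915/ 5827584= -0.21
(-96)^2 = 9216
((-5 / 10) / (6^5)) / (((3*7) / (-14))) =1 / 23328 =0.00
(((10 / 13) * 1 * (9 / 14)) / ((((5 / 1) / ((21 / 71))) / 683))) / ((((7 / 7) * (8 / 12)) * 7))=55323 / 12922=4.28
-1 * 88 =-88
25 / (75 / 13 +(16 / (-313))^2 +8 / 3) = 19103955 / 6448357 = 2.96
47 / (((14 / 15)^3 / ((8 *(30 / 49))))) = 4758750 / 16807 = 283.14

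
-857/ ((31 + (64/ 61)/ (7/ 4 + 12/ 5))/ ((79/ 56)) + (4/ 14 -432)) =2399462023/ 1146703158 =2.09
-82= -82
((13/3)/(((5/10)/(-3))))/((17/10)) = -260/17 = -15.29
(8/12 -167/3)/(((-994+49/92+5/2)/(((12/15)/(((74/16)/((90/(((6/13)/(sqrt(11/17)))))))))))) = 485760 * sqrt(187)/4411177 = 1.51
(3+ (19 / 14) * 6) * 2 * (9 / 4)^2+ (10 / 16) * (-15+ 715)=15409 / 28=550.32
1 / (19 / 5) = 5 / 19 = 0.26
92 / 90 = 1.02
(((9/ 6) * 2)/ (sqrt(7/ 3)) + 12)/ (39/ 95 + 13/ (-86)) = 53.84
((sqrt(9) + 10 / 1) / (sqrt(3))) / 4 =13*sqrt(3) / 12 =1.88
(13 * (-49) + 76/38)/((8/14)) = -4445/4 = -1111.25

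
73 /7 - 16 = -39 /7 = -5.57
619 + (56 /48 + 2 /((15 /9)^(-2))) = 11263 /18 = 625.72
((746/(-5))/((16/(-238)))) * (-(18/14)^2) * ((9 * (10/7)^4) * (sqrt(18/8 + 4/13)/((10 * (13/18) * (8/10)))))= -5200412625 * sqrt(1729)/5680766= -38065.22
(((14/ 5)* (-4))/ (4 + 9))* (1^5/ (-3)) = 56/ 195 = 0.29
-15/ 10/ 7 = -3/ 14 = -0.21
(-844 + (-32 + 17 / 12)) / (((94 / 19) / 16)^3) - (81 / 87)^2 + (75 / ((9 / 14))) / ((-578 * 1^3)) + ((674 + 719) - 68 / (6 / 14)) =-2146118423637293 / 75702228981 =-28349.47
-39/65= -3/5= -0.60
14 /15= 0.93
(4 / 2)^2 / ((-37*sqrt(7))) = -4*sqrt(7) / 259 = -0.04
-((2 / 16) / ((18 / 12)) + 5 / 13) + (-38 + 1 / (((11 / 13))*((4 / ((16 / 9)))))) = -195329 / 5148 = -37.94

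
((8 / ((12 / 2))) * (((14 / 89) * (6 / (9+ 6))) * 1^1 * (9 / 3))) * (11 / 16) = 0.17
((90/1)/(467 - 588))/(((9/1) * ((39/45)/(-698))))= 104700/1573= 66.56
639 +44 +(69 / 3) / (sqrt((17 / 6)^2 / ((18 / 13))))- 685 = 7.55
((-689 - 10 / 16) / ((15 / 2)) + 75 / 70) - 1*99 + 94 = -95.88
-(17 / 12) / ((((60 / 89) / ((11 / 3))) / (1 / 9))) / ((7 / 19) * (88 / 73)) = -1.93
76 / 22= 38 / 11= 3.45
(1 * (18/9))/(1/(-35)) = -70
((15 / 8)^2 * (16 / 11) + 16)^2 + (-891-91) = -1038111 / 1936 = -536.21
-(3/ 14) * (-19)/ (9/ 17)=7.69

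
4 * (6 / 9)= 8 / 3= 2.67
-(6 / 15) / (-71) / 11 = 2 / 3905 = 0.00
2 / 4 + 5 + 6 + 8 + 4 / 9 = 359 / 18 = 19.94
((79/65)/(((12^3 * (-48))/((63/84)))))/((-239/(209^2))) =3450799/1718046720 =0.00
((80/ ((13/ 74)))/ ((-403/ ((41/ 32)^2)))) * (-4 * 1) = 310985/ 41912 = 7.42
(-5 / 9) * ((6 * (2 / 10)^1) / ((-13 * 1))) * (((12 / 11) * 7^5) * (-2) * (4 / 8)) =-940.25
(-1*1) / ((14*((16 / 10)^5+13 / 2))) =-3125 / 743127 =-0.00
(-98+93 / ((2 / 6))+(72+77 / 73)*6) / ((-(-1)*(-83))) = -45211 / 6059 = -7.46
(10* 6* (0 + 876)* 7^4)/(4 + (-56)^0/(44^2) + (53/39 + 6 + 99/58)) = 276322006920960/28610371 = 9658106.39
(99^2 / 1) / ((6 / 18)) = 29403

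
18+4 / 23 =418 / 23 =18.17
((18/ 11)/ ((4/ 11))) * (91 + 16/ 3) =867/ 2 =433.50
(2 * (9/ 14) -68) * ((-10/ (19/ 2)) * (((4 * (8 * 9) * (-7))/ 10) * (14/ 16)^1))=-235368/ 19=-12387.79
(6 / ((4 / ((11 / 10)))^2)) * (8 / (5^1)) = 363 / 500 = 0.73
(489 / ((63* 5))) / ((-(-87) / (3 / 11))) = 163 / 33495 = 0.00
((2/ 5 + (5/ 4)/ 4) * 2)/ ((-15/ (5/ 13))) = -19/ 520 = -0.04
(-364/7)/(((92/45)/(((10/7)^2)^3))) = -216.19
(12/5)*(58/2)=348/5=69.60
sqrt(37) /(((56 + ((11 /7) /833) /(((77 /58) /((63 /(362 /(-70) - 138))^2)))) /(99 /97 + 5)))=124646640644 * sqrt(37) /1159390203137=0.65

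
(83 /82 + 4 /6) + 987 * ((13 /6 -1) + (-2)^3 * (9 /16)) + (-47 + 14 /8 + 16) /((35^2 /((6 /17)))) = -8422973974 /2561475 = -3288.33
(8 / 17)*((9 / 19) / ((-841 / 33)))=-2376 / 271643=-0.01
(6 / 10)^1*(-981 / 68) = -2943 / 340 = -8.66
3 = 3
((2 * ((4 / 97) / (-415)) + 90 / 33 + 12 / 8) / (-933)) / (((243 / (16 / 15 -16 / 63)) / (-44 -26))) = 958345984 / 903530761155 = 0.00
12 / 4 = 3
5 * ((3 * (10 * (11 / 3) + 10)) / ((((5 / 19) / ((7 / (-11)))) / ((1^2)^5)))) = -18620 / 11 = -1692.73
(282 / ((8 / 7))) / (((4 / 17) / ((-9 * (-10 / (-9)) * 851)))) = -71394645 / 8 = -8924330.62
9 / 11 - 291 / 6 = -1049 / 22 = -47.68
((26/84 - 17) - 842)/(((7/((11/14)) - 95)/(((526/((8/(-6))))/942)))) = -104336045/24978072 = -4.18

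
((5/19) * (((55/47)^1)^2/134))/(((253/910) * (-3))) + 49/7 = 1357597906/194031933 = 7.00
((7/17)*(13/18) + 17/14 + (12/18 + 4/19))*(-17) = -48611/1197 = -40.61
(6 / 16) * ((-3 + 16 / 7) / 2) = -15 / 112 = -0.13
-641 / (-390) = 641 / 390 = 1.64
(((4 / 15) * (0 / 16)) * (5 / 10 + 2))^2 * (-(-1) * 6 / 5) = 0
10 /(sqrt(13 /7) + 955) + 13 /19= 42132128 /60649539 -5 * sqrt(91) /3192081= 0.69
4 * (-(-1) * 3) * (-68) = -816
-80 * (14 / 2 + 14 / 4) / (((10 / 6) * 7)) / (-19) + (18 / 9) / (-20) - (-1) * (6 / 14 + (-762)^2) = 772261997 / 1330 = 580648.12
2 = 2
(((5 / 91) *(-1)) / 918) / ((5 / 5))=-5 / 83538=-0.00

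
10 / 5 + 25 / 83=191 / 83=2.30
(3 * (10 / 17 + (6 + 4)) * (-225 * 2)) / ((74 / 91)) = -11056500 / 629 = -17577.90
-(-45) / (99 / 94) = 470 / 11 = 42.73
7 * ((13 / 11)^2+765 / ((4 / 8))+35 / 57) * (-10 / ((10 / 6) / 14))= -2070990488 / 2299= -900822.31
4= 4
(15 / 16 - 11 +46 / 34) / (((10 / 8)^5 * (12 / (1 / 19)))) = -37904 / 3028125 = -0.01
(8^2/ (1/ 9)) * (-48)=-27648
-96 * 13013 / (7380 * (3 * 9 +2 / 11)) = -6.23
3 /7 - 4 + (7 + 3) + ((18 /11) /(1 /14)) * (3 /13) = 11727 /1001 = 11.72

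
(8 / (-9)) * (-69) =184 / 3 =61.33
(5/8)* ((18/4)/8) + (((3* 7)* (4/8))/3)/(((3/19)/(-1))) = -8377/384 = -21.82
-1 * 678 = -678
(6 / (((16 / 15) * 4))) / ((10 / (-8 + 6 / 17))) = -585 / 544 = -1.08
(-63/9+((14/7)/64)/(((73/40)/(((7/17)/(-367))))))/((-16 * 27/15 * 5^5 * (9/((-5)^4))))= 12752551/2361037248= 0.01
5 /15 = 1 /3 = 0.33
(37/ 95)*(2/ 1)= 74/ 95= 0.78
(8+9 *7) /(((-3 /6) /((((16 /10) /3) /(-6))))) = 568 /45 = 12.62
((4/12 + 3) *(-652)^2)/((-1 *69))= -4251040/207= -20536.43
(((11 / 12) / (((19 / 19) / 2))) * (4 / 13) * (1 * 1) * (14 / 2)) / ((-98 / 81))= -3.26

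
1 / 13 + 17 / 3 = 224 / 39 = 5.74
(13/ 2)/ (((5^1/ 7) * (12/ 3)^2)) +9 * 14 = 20251/ 160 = 126.57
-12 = -12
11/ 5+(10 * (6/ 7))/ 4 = 152/ 35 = 4.34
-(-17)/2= 8.50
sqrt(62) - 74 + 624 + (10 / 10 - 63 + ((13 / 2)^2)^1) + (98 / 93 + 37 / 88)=sqrt(62) + 4351631 / 8184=539.60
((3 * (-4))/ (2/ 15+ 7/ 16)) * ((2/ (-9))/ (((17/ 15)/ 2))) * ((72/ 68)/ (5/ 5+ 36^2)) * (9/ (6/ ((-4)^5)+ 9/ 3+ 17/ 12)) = 191102976/ 13916424791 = 0.01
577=577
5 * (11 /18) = 55 /18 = 3.06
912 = 912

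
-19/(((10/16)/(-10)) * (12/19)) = 1444/3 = 481.33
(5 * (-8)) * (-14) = 560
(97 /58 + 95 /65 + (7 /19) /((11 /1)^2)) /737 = 5437815 /1277549702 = 0.00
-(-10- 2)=12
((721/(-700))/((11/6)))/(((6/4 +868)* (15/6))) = -618/2391125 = -0.00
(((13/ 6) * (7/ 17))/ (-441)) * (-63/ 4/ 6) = 13/ 2448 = 0.01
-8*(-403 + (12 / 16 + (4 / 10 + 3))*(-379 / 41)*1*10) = 258012 / 41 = 6292.98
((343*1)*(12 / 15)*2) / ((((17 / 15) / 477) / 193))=757846152 / 17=44579185.41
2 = 2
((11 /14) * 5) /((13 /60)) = 1650 /91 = 18.13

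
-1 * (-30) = 30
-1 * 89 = -89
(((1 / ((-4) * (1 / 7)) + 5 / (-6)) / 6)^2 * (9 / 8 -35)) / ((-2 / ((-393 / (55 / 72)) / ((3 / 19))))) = -648212759 / 63360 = -10230.63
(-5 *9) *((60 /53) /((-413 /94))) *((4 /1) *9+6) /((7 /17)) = 25887600 /21889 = 1182.68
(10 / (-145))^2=4 / 841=0.00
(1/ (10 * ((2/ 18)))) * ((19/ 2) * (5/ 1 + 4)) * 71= 109269/ 20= 5463.45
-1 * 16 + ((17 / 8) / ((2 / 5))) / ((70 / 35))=-427 / 32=-13.34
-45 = -45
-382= -382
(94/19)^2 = 8836/361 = 24.48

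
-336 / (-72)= 14 / 3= 4.67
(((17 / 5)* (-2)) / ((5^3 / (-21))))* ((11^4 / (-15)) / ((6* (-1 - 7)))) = 1742279 / 75000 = 23.23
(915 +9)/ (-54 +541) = 924/ 487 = 1.90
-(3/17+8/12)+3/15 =-164/255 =-0.64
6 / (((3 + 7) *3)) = 1 / 5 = 0.20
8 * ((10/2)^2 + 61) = 688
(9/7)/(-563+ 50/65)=-0.00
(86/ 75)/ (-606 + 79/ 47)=-4042/ 2130225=-0.00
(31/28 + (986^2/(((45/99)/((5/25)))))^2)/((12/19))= 60842165398210877/210000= 289724597134.34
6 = 6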